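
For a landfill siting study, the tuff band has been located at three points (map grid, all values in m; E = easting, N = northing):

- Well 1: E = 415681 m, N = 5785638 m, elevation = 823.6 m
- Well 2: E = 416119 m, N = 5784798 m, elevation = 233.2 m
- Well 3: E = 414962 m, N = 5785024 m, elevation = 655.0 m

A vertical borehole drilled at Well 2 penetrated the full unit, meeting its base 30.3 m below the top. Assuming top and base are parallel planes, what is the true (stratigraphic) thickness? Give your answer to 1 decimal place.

25.7 m

Two edge vectors: Well 1→Well 2 = (438, -840, -590.4), Well 1→Well 3 = (-719, -614, -168.6).
Normal n = (Well 1→Well 2) × (Well 1→Well 3) = (-220881.6, 498344.4, -872892).
So ∂z/∂E = −n_x/n_z = −0.25305 and ∂z/∂N = −n_y/n_z = 0.57091.
|∇z| = √(a²+b²) = 0.62448, so dip δ = arctan(0.62448) = 31.98°.
True thickness = vertical thickness × cos δ = 30.3 × cos 31.98° = 25.7 m.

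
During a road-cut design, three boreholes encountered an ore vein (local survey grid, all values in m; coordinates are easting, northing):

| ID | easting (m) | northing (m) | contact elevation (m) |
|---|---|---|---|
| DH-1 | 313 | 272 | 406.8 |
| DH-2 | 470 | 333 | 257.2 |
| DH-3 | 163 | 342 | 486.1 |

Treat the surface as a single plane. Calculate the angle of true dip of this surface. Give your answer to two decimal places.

Two edge vectors: DH-1→DH-2 = (157, 61, -149.6), DH-1→DH-3 = (-150, 70, 79.3).
Normal n = (DH-1→DH-2) × (DH-1→DH-3) = (15309.3, 9989.9, 20140).
So ∂z/∂easting = −n_x/n_z = −0.76014 and ∂z/∂northing = −n_y/n_z = −0.49602.
Gradient magnitude |∇z| = √(a² + b²) = √(0.57782 + 0.24604) = 0.90767.
True dip = arctan(0.90767) = 42.23°, dipping toward ENE (azimuth ≈ 057°).

42.23°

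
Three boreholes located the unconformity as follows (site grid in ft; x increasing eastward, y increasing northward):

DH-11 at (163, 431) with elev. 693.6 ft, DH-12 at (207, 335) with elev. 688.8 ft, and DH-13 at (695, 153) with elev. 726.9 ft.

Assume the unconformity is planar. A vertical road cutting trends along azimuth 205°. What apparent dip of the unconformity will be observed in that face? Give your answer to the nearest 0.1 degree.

Let the plane be z = a·x + b·y + c.
DH-12−DH-11: 44a − 96b = −4.8;  DH-13−DH-11: 532a − 278b = 33.3.
Solving gives a = 0.11666, b = 0.10347.
Unit vector along 205° is (sin 205°, cos 205°) = (-0.4226, -0.9063).
Slope in that direction = a·(-0.4226) + b·(-0.9063) = −0.14308.
Apparent dip = arctan|0.14308| = 8.1° (true dip is 8.9°, so apparent ≤ true as expected).

8.1°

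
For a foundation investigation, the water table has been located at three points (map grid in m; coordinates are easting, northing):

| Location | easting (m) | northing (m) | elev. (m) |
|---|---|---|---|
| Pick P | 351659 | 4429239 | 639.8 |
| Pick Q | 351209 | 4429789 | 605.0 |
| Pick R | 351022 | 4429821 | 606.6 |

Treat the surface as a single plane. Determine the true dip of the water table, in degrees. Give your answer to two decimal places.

Two edge vectors: Pick P→Pick Q = (-450, 550, -34.8), Pick P→Pick R = (-637, 582, -33.2).
Normal n = (Pick P→Pick Q) × (Pick P→Pick R) = (1993.6, 7227.6, 88450).
So ∂z/∂easting = −n_x/n_z = −0.02254 and ∂z/∂northing = −n_y/n_z = −0.08171.
Gradient magnitude |∇z| = √(a² + b²) = √(0.00051 + 0.00668) = 0.08477.
True dip = arctan(0.08477) = 4.85°, dipping toward NNE (azimuth ≈ 015°).

4.85°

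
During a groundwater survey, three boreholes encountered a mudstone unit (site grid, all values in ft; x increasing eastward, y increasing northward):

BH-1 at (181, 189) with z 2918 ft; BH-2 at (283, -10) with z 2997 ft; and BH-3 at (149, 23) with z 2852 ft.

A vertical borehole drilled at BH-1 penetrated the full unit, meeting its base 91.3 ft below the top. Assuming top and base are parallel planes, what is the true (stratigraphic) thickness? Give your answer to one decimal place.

60.2 ft

Let the plane be z = a·x + b·y + c.
BH-2−BH-1: 102a − 199b = 79;  BH-3−BH-1: −32a − 166b = −66.
Solving gives a = 1.12652, b = 0.18043.
|∇z| = √(a²+b²) = 1.14088, so dip δ = arctan(1.14088) = 48.76°.
True thickness = vertical thickness × cos δ = 91.3 × cos 48.76° = 60.2 ft.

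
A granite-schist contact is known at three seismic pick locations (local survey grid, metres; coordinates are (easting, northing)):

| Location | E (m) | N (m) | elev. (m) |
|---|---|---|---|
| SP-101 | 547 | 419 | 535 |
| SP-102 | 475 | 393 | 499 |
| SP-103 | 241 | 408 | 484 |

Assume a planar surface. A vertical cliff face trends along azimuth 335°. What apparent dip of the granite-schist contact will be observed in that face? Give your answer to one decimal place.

Two edge vectors: SP-101→SP-102 = (-72, -26, -36), SP-101→SP-103 = (-306, -11, -51).
Normal n = (SP-101→SP-102) × (SP-101→SP-103) = (930, 7344, -7164).
So ∂z/∂E = −n_x/n_z = 0.12982 and ∂z/∂N = −n_y/n_z = 1.02513.
Unit vector along 335° is (sin 335°, cos 335°) = (-0.4226, 0.9063).
Slope in that direction = a·(-0.4226) + b·(0.9063) = 0.87422.
Apparent dip = arctan|0.87422| = 41.2° (true dip is 45.9°, so apparent ≤ true as expected).

41.2°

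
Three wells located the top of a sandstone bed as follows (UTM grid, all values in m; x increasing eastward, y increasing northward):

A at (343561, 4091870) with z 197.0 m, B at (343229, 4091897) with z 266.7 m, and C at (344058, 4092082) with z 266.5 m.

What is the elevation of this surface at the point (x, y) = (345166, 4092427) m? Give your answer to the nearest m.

Two edge vectors: A→B = (-332, 27, 69.7), A→C = (497, 212, 69.5).
Normal n = (A→B) × (A→C) = (-12899.9, 57714.9, -83803).
So ∂z/∂x = −n_x/n_z = −0.15393124 and ∂z/∂y = −n_y/n_z = 0.68869730.
Intercept c from A: 197 + 52884.77 − 2818059.83 = −2764978.06.
At (345166, 4092427): z = −53131.8 + 2818443.4 − 2764978.06 = 333.5 m.

334 m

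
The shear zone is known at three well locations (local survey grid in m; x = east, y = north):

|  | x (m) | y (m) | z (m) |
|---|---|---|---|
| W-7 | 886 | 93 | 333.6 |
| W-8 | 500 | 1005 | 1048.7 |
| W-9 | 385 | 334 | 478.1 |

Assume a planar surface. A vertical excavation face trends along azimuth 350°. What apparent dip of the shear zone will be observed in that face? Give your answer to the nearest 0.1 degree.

Let the plane be z = a·x + b·y + c.
W-8−W-7: −386a + 912b = 715.1;  W-9−W-7: −501a + 241b = 144.5.
Solving gives a = 0.11145, b = 0.83127.
Unit vector along 350° is (sin 350°, cos 350°) = (-0.1736, 0.9848).
Slope in that direction = a·(-0.1736) + b·(0.9848) = 0.79929.
Apparent dip = arctan|0.79929| = 38.6° (true dip is 40.0°, so apparent ≤ true as expected).

38.6°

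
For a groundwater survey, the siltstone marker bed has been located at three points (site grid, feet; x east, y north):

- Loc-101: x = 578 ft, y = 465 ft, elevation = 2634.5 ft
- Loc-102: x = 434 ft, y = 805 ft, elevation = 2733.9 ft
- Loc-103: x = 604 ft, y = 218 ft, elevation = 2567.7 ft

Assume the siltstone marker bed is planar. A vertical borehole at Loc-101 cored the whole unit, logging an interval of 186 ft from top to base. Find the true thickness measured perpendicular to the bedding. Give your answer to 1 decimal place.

179.5 ft

Two edge vectors: Loc-101→Loc-102 = (-144, 340, 99.4), Loc-101→Loc-103 = (26, -247, -66.8).
Normal n = (Loc-101→Loc-102) × (Loc-101→Loc-103) = (1839.8, -7034.8, 26728).
So ∂z/∂x = −n_x/n_z = −0.06883 and ∂z/∂y = −n_y/n_z = 0.26320.
|∇z| = √(a²+b²) = 0.27205, so dip δ = arctan(0.27205) = 15.22°.
True thickness = vertical thickness × cos δ = 186 × cos 15.22° = 179.5 ft.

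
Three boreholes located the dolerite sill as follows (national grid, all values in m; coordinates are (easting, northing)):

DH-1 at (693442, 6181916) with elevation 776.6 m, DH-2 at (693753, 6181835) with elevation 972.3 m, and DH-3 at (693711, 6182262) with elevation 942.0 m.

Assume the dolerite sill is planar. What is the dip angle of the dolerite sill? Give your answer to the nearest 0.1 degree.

32.1°

Two edge vectors: DH-1→DH-2 = (311, -81, 195.7), DH-1→DH-3 = (269, 346, 165.4).
Normal n = (DH-1→DH-2) × (DH-1→DH-3) = (-81109.6, 1203.9, 129395).
So ∂z/∂E = −n_x/n_z = 0.62684 and ∂z/∂N = −n_y/n_z = −0.00930.
Gradient magnitude |∇z| = √(a² + b²) = √(0.39292 + 0.00009) = 0.62691.
True dip = arctan(0.62691) = 32.1°, dipping toward W (azimuth ≈ 271°).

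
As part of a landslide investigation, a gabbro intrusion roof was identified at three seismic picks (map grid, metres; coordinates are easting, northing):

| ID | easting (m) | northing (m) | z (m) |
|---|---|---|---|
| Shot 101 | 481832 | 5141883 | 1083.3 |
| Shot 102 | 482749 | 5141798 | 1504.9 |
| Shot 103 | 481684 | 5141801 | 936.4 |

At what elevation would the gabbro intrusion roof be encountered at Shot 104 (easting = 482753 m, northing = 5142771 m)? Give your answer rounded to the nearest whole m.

Two edge vectors: Shot 101→Shot 102 = (917, -85, 421.6), Shot 101→Shot 103 = (-148, -82, -146.9).
Normal n = (Shot 101→Shot 102) × (Shot 101→Shot 103) = (47057.7, 72310.5, -87774).
So ∂z/∂easting = −n_x/n_z = 0.53612345 and ∂z/∂northing = −n_y/n_z = 0.82382596.
Intercept c from Shot 101: 1083.3 − 258321.44 − 4236016.71 = −4493254.85.
At (482753, 5142771): z = 258815.2 + 4236748.3 − 4493254.85 = 2308.6 m.

2309 m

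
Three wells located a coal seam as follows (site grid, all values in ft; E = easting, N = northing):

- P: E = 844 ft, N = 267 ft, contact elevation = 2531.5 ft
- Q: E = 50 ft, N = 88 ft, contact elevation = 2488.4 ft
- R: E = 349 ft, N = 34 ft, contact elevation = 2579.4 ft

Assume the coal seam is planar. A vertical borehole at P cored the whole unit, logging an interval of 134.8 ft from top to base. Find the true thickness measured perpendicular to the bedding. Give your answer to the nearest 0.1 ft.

113.3 ft

Let the plane be z = a·E + b·N + c.
Q−P: −794a − 179b = −43.1;  R−P: −495a − 233b = 47.9.
Solving gives a = 0.19312, b = −0.61586.
|∇z| = √(a²+b²) = 0.64543, so dip δ = arctan(0.64543) = 32.84°.
True thickness = vertical thickness × cos δ = 134.8 × cos 32.84° = 113.3 ft.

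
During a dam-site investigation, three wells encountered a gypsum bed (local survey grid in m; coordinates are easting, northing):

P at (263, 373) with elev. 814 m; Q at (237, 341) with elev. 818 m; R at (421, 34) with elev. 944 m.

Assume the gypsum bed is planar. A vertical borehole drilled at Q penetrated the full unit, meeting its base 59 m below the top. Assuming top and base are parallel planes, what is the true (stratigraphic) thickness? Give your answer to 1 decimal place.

55.6 m

Let the plane be z = a·easting + b·northing + c.
Q−P: −26a − 32b = 4;  R−P: 158a − 339b = 130.
Solving gives a = 0.20216, b = −0.28926.
|∇z| = √(a²+b²) = 0.35290, so dip δ = arctan(0.35290) = 19.44°.
True thickness = vertical thickness × cos δ = 59 × cos 19.44° = 55.6 m.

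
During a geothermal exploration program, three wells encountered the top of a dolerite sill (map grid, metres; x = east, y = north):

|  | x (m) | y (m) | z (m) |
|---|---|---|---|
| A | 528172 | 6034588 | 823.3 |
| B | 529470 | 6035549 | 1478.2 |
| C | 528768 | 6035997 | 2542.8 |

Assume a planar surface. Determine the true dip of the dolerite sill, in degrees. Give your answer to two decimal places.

57.62°

Let the plane be z = a·x + b·y + c.
B−A: 1298a + 961b = 654.9;  C−A: 596a + 1409b = 1719.5.
Solving gives a = −0.58090, b = 1.46609.
Gradient magnitude |∇z| = √(a² + b²) = √(0.33745 + 2.14941) = 1.57698.
True dip = arctan(1.57698) = 57.62°, dipping toward SSE (azimuth ≈ 158°).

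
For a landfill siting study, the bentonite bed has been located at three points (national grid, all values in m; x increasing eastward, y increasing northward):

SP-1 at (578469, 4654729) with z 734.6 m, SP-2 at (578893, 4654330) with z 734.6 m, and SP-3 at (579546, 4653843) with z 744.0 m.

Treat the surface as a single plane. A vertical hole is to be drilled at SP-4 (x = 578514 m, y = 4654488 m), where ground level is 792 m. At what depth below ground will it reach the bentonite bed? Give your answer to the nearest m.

Let the plane be z = a·x + b·y + c.
SP-2−SP-1: 424a − 399b = 0;  SP-3−SP-1: 1077a − 886b = 9.4.
Solving gives a = 0.06937975, b = 0.07372685.
Then c = 734.6 − a·578469 − b·4654729 = −382577.96.
At (578514, 4654488): z_contact = 40137.2 + 343160.8 − 382577.96 = 720.0 m.
Depth below ground = 792 − 720.0 = 72 m.

72 m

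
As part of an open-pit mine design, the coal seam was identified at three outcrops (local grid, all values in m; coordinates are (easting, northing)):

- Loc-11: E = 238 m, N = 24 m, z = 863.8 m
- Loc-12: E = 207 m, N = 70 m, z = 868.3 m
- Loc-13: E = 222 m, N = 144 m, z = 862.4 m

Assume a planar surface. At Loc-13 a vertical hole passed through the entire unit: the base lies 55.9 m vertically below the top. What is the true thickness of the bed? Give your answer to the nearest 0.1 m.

54.7 m

Let the plane be z = a·E + b·N + c.
Loc-12−Loc-11: −31a + 46b = 4.5;  Loc-13−Loc-11: −16a + 120b = −1.4.
Solving gives a = −0.20255, b = −0.03867.
|∇z| = √(a²+b²) = 0.20621, so dip δ = arctan(0.20621) = 11.65°.
True thickness = vertical thickness × cos δ = 55.9 × cos 11.65° = 54.7 m.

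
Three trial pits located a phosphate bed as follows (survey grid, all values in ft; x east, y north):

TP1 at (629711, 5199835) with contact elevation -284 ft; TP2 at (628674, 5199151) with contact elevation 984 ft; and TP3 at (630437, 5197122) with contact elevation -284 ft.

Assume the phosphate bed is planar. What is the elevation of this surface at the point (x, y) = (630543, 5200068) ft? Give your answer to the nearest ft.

Let the plane be z = a·x + b·y + c.
TP2−TP1: −1037a − 684b = 1268;  TP3−TP1: 726a − 2713b = 0.
Solving gives a = −1.03931129, b = −0.27812016.
Then c = -284 − a·629711 − b·5199835 = 2100360.70.
At (630543, 5200068): z = −655330.5 − 1446243.8 + 2100360.70 = -1213.5 ft.

-1214 ft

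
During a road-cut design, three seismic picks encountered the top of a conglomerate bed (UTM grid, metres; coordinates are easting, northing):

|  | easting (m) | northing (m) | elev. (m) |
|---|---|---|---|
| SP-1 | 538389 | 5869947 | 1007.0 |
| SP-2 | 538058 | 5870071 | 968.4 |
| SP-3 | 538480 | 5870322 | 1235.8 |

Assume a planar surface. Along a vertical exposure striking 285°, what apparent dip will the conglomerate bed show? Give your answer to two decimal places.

9.51°

Let the plane be z = a·easting + b·northing + c.
SP-2−SP-1: −331a + 124b = −38.6;  SP-3−SP-1: 91a + 375b = 228.8.
Solving gives a = 0.31642, b = 0.53335.
Unit vector along 285° is (sin 285°, cos 285°) = (-0.9659, 0.2588).
Slope in that direction = a·(-0.9659) + b·(0.2588) = −0.16760.
Apparent dip = arctan|0.16760| = 9.51° (true dip is 31.8°, so apparent ≤ true as expected).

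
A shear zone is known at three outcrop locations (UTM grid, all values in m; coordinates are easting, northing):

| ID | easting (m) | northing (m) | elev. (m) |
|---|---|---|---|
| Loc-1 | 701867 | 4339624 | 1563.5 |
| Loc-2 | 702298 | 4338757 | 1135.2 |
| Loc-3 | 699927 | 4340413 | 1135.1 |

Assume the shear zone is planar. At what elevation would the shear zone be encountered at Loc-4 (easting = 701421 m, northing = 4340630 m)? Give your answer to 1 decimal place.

2089.1 m

Let the plane be z = a·easting + b·northing + c.
Loc-2−Loc-1: 431a − 867b = −428.3;  Loc-3−Loc-1: −1940a + 789b = −428.4.
Solving gives a = 0.528608987, b = 0.756782553.
Then c = 1563.5 − a·701867 − b·4339624 = −3653601.43.
At (701421, 4340630): z = 370777.4 + 3284913.1 − 3653601.43 = 2089.1 m.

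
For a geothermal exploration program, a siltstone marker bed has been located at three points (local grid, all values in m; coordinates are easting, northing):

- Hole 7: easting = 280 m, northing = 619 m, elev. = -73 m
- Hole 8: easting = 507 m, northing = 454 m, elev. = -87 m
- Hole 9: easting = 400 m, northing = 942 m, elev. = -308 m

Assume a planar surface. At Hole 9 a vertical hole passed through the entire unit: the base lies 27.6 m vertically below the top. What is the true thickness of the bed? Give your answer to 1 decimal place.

Two edge vectors: Hole 7→Hole 8 = (227, -165, -14), Hole 7→Hole 9 = (120, 323, -235).
Normal n = (Hole 7→Hole 8) × (Hole 7→Hole 9) = (43297, 51665, 93121).
So ∂z/∂easting = −n_x/n_z = −0.46495 and ∂z/∂northing = −n_y/n_z = −0.55482.
|∇z| = √(a²+b²) = 0.72388, so dip δ = arctan(0.72388) = 35.90°.
True thickness = vertical thickness × cos δ = 27.6 × cos 35.90° = 22.4 m.

22.4 m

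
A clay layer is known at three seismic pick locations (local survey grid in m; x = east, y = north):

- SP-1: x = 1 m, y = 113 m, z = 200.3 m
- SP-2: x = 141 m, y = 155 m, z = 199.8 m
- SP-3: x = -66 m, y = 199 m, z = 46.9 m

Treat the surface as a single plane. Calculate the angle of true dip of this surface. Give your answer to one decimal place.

Let the plane be z = a·x + b·y + c.
SP-2−SP-1: 140a + 42b = −0.5;  SP-3−SP-1: −67a + 86b = −153.4.
Solving gives a = 0.43085, b = −1.44806.
Gradient magnitude |∇z| = √(a² + b²) = √(0.18563 + 2.09688) = 1.51080.
True dip = arctan(1.51080) = 56.5°, dipping toward NNW (azimuth ≈ 343°).

56.5°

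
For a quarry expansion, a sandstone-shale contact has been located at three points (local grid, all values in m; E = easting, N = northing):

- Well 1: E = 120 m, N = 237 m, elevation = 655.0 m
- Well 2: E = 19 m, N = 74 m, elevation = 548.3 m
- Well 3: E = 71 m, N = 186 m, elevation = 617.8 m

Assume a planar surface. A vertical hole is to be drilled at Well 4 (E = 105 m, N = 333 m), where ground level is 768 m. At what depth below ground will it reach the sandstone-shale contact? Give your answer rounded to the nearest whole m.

66 m

Two edge vectors: Well 1→Well 2 = (-101, -163, -106.7), Well 1→Well 3 = (-49, -51, -37.2).
Normal n = (Well 1→Well 2) × (Well 1→Well 3) = (621.9, 1471.1, -2836).
So ∂z/∂E = −n_x/n_z = 0.21929 and ∂z/∂N = −n_y/n_z = 0.51872.
Intercept c from Well 1: 655 − 26.31 − 122.94 = 505.75.
At (105, 333): z_contact = 23.0 + 172.7 + 505.75 = 701.5 m.
Depth below ground = 768 − 701.5 = 66 m.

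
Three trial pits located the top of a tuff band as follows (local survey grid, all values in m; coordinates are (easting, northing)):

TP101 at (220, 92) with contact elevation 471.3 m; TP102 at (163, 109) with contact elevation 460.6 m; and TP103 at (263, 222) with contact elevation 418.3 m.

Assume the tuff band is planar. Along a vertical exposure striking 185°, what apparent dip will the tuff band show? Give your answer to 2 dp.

Two edge vectors: TP101→TP102 = (-57, 17, -10.7), TP101→TP103 = (43, 130, -53).
Normal n = (TP101→TP102) × (TP101→TP103) = (490, -3481.1, -8141).
So ∂z/∂E = −n_x/n_z = 0.06019 and ∂z/∂N = −n_y/n_z = −0.42760.
Unit vector along 185° is (sin 185°, cos 185°) = (-0.0872, -0.9962).
Slope in that direction = a·(-0.0872) + b·(-0.9962) = 0.42073.
Apparent dip = arctan|0.42073| = 22.82° (true dip is 23.4°, so apparent ≤ true as expected).

22.82°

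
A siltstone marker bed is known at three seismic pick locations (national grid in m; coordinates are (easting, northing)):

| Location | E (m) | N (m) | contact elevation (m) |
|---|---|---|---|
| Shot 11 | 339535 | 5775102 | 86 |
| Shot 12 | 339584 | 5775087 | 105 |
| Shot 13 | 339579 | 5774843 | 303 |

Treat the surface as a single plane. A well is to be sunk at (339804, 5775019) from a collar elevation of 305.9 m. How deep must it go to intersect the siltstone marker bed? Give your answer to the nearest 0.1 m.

Let the plane be z = a·E + b·N + c.
Shot 12−Shot 11: 49a − 15b = 19;  Shot 13−Shot 11: 44a − 259b = 217.
Solving gives a = 0.138475605, b = −0.814313025.
Then c = 86 − a·339535 − b·5775102 = 4655809.46.
At (339804, 5775019): z_contact = 47054.56 − 4702673.19 + 4655809.46 = 190.84 m.
Depth below ground = 305.9 − 190.84 = 115.1 m.

115.1 m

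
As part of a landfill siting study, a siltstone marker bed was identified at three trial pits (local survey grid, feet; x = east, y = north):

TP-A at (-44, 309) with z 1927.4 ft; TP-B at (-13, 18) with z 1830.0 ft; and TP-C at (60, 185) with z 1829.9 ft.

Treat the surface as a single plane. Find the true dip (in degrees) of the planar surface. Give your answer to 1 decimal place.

Two edge vectors: TP-A→TP-B = (31, -291, -97.4), TP-A→TP-C = (104, -124, -97.5).
Normal n = (TP-A→TP-B) × (TP-A→TP-C) = (16294.9, -7107.1, 26420).
So ∂z/∂x = −n_x/n_z = −0.61676 and ∂z/∂y = −n_y/n_z = 0.26900.
Gradient magnitude |∇z| = √(a² + b²) = √(0.38040 + 0.07236) = 0.67288.
True dip = arctan(0.67288) = 33.9°, dipping toward ESE (azimuth ≈ 114°).

33.9°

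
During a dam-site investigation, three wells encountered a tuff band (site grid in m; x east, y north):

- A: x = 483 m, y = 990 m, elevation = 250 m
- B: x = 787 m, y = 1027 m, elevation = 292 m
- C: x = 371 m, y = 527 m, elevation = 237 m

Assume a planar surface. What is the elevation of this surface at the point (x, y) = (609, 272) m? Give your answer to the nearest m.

271 m

Two edge vectors: A→B = (304, 37, 42), A→C = (-112, -463, -13).
Normal n = (A→B) × (A→C) = (18965, -752, -136608).
So ∂z/∂x = −n_x/n_z = 0.13883 and ∂z/∂y = −n_y/n_z = −0.00550.
Intercept c from A: 250 − 67.05 + 5.45 = 188.40.
At (609, 272): z = 84.5 − 1.5 + 188.40 = 271.4 m.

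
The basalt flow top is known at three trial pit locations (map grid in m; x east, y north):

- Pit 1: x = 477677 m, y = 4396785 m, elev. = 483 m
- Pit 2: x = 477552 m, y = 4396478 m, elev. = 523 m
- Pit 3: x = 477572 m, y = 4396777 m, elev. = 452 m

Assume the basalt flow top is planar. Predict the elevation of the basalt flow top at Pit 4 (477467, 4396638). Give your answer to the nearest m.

455 m

Two edge vectors: Pit 1→Pit 2 = (-125, -307, 40), Pit 1→Pit 3 = (-105, -8, -31).
Normal n = (Pit 1→Pit 2) × (Pit 1→Pit 3) = (9837, -8075, -31235).
So ∂z/∂x = −n_x/n_z = 0.31493517 and ∂z/∂y = −n_y/n_z = −0.25852409.
Intercept c from Pit 1: 483 − 150437.29 + 1136674.85 = 986720.56.
At (477467, 4396638): z = 150371.2 − 1136636.8 + 986720.56 = 454.9 m.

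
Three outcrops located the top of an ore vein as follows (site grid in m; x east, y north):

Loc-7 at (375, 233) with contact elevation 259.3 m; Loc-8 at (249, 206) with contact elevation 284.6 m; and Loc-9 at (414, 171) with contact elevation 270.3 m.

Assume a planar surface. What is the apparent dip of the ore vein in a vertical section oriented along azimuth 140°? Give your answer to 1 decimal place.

6.4°

Let the plane be z = a·x + b·y + c.
Loc-8−Loc-7: −126a − 27b = 25.3;  Loc-9−Loc-7: 39a − 62b = 11.
Solving gives a = −0.14344, b = −0.26765.
Unit vector along 140° is (sin 140°, cos 140°) = (0.6428, -0.7660).
Slope in that direction = a·(0.6428) + b·(-0.7660) = 0.11283.
Apparent dip = arctan|0.11283| = 6.4° (true dip is 16.9°, so apparent ≤ true as expected).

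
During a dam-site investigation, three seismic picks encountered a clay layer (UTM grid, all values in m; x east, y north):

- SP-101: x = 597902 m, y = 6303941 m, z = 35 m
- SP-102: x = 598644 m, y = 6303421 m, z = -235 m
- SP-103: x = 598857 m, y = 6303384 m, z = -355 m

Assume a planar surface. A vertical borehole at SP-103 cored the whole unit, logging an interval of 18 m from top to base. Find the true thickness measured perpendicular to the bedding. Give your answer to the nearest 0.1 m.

Let the plane be z = a·x + b·y + c.
SP-102−SP-101: 742a − 520b = −270;  SP-103−SP-101: 955a − 557b = −390.
Solving gives a = −0.62913, b = −0.37848.
|∇z| = √(a²+b²) = 0.73420, so dip δ = arctan(0.73420) = 36.29°.
True thickness = vertical thickness × cos δ = 18 × cos 36.29° = 14.5 m.

14.5 m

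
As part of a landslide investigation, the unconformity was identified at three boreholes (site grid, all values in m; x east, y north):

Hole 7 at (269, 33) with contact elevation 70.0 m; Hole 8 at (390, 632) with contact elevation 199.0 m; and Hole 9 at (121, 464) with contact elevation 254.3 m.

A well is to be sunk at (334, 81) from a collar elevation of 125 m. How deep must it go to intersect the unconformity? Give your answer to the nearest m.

Let the plane be z = a·x + b·y + c.
Hole 8−Hole 7: 121a + 599b = 129;  Hole 9−Hole 7: −148a + 431b = 184.3.
Solving gives a = −0.38917, b = 0.29397.
Then c = 70 − a·269 − b·33 = 164.99.
At (334, 81): z_contact = −130.0 + 23.8 + 164.99 = 58.8 m.
Depth below ground = 125 − 58.8 = 66 m.

66 m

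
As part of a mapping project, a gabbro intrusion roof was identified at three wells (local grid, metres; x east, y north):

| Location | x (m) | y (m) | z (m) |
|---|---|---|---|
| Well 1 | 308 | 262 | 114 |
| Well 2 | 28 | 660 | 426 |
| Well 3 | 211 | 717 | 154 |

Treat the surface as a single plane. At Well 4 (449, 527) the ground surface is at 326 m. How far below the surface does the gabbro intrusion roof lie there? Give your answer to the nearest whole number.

469 m

Two edge vectors: Well 1→Well 2 = (-280, 398, 312), Well 1→Well 3 = (-97, 455, 40).
Normal n = (Well 1→Well 2) × (Well 1→Well 3) = (-126040, -19064, -88794).
So ∂z/∂x = −n_x/n_z = −1.41947 and ∂z/∂y = −n_y/n_z = −0.21470.
Intercept c from Well 1: 114 + 437.20 + 56.25 = 607.45.
At (449, 527): z_contact = −637.3 − 113.1 + 607.45 = -143.0 m.
Depth below ground = 326 − (-143.0) = 469 m.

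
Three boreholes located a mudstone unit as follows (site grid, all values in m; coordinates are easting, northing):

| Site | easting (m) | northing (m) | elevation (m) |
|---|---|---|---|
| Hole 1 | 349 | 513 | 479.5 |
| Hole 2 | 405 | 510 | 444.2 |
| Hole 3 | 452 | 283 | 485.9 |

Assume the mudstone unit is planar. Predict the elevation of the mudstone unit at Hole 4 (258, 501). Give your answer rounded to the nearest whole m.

542 m

Let the plane be z = a·easting + b·northing + c.
Hole 2−Hole 1: 56a − 3b = −35.3;  Hole 3−Hole 1: 103a − 230b = 6.4.
Solving gives a = −0.64738, b = −0.31774.
Then c = 479.5 − a·349 − b·513 = 868.44.
At (258, 501): z = −167.0 − 159.2 + 868.44 = 542.2 m.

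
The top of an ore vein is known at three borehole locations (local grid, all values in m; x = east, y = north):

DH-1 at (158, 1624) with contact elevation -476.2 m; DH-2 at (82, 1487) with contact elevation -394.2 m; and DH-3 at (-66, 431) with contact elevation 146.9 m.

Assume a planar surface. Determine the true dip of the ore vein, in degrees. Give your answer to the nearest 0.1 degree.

Let the plane be z = a·x + b·y + c.
DH-2−DH-1: −76a − 137b = 82;  DH-3−DH-1: −224a − 1193b = 623.1.
Solving gives a = −0.20776, b = −0.48329.
Gradient magnitude |∇z| = √(a² + b²) = √(0.04316 + 0.23357) = 0.52605.
True dip = arctan(0.52605) = 27.7°, dipping toward NNE (azimuth ≈ 023°).

27.7°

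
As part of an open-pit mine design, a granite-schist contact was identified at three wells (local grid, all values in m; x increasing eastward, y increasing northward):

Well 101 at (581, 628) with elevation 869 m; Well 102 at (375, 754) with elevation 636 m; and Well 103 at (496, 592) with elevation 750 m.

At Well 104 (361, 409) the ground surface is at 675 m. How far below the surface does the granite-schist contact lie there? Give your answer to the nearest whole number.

Two edge vectors: Well 101→Well 102 = (-206, 126, -233), Well 101→Well 103 = (-85, -36, -119).
Normal n = (Well 101→Well 102) × (Well 101→Well 103) = (-23382, -4709, 18126).
So ∂z/∂x = −n_x/n_z = 1.28997 and ∂z/∂y = −n_y/n_z = 0.25979.
Intercept c from Well 101: 869 − 749.47 − 163.15 = −43.62.
At (361, 409): z_contact = 465.7 + 106.3 − 43.62 = 528.3 m.
Depth below ground = 675 − 528.3 = 147 m.

147 m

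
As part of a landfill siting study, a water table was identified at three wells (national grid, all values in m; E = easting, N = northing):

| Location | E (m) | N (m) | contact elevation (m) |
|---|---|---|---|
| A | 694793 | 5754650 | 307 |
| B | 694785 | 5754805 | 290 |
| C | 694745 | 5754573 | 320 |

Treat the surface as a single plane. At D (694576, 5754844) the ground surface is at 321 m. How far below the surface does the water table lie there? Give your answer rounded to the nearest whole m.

17 m

Let the plane be z = a·E + b·N + c.
B−A: −8a + 155b = −17;  C−A: −48a − 77b = 13.
Solving gives a = −0.08763654, b = −0.11420060.
Then c = 307 − a·694793 − b·5754650 = 718380.72.
At (694576, 5754844): z_contact = −60870.2 − 657206.6 + 718380.72 = 303.9 m.
Depth below ground = 321 − 303.9 = 17 m.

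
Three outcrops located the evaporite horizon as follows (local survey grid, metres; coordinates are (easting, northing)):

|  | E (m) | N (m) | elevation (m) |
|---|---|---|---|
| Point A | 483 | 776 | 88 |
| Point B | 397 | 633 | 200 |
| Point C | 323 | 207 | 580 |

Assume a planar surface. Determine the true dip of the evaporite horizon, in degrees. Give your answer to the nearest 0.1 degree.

Let the plane be z = a·E + b·N + c.
Point B−Point A: −86a − 143b = 112;  Point C−Point A: −160a − 569b = 492.
Solving gives a = 0.25439, b = −0.93621.
Gradient magnitude |∇z| = √(a² + b²) = √(0.06472 + 0.87649) = 0.97016.
True dip = arctan(0.97016) = 44.1°, dipping toward NNW (azimuth ≈ 345°).

44.1°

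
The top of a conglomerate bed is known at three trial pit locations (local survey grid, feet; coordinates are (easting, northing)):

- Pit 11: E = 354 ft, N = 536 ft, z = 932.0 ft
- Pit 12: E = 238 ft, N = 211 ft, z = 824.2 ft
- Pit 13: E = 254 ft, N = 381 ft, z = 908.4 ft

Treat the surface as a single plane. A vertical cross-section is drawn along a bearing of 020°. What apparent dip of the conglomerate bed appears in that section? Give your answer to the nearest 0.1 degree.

17.1°

Two edge vectors: Pit 11→Pit 12 = (-116, -325, -107.8), Pit 11→Pit 13 = (-100, -155, -23.6).
Normal n = (Pit 11→Pit 12) × (Pit 11→Pit 13) = (-9039, 8042.4, -14520).
So ∂z/∂E = −n_x/n_z = −0.62252 and ∂z/∂N = −n_y/n_z = 0.55388.
Unit vector along 020° is (sin 20°, cos 20°) = (0.3420, 0.9397).
Slope in that direction = a·(0.3420) + b·(0.9397) = 0.30757.
Apparent dip = arctan|0.30757| = 17.1° (true dip is 39.8°, so apparent ≤ true as expected).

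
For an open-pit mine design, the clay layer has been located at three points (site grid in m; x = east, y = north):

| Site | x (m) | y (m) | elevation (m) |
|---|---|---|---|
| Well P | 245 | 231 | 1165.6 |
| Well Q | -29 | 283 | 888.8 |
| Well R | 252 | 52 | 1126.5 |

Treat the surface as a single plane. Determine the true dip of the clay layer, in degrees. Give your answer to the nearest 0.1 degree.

Let the plane be z = a·x + b·y + c.
Well Q−Well P: −274a + 52b = −276.8;  Well R−Well P: 7a − 179b = −39.1.
Solving gives a = 1.05954, b = 0.25987.
Gradient magnitude |∇z| = √(a² + b²) = √(1.12262 + 0.06753) = 1.09094.
True dip = arctan(1.09094) = 47.5°, dipping toward WSW (azimuth ≈ 256°).

47.5°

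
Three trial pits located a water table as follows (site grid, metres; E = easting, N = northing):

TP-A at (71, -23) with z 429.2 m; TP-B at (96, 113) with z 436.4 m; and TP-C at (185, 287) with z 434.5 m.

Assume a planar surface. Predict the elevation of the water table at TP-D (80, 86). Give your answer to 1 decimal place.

437.1 m

Let the plane be z = a·E + b·N + c.
TP-B−TP-A: 25a + 136b = 7.2;  TP-C−TP-A: 114a + 310b = 5.3.
Solving gives a = −0.19489, b = 0.08877.
Then c = 429.2 − a·71 − b·-23 = 445.08.
At (80, 86): z = −15.6 + 7.6 + 445.08 = 437.1 m.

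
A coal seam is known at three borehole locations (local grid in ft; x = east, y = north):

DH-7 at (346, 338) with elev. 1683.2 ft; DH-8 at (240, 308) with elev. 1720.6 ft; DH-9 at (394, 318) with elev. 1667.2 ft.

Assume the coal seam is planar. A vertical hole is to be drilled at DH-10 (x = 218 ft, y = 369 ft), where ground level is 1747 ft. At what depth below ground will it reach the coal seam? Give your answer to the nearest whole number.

Two edge vectors: DH-7→DH-8 = (-106, -30, 37.4), DH-7→DH-9 = (48, -20, -16).
Normal n = (DH-7→DH-8) × (DH-7→DH-9) = (1228, 99.2, 3560).
So ∂z/∂x = −n_x/n_z = −0.34494 and ∂z/∂y = −n_y/n_z = −0.02787.
Intercept c from DH-7: 1683.2 + 119.35 + 9.42 = 1811.97.
At (218, 369): z_contact = −75.2 − 10.3 + 1811.97 = 1726.5 ft.
Depth below ground = 1747 − 1726.5 = 21 ft.

21 ft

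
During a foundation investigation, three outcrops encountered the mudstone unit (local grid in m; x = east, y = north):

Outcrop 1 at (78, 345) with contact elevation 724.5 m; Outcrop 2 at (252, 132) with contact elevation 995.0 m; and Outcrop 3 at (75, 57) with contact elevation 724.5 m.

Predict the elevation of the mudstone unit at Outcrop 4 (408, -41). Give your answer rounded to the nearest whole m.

Two edge vectors: Outcrop 1→Outcrop 2 = (174, -213, 270.5), Outcrop 1→Outcrop 3 = (-3, -288, 0).
Normal n = (Outcrop 1→Outcrop 2) × (Outcrop 1→Outcrop 3) = (77904, -811.5, -50751).
So ∂z/∂x = −n_x/n_z = 1.53502 and ∂z/∂y = −n_y/n_z = −0.01599.
Intercept c from Outcrop 1: 724.5 − 119.73 + 5.52 = 610.28.
At (408, -41): z = 626.3 + 0.7 + 610.28 = 1237.2 m.

1237 m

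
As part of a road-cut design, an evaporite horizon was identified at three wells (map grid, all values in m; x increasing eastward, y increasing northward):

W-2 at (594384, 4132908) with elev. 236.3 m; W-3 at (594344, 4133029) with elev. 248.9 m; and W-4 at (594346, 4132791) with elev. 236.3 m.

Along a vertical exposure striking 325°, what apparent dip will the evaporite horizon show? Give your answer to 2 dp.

7.60°

Two edge vectors: W-2→W-3 = (-40, 121, 12.6), W-2→W-4 = (-38, -117, 0).
Normal n = (W-2→W-3) × (W-2→W-4) = (1474.2, -478.8, 9278).
So ∂z/∂x = −n_x/n_z = −0.15889 and ∂z/∂y = −n_y/n_z = 0.05161.
Unit vector along 325° is (sin 325°, cos 325°) = (-0.5736, 0.8192).
Slope in that direction = a·(-0.5736) + b·(0.8192) = 0.13341.
Apparent dip = arctan|0.13341| = 7.60° (true dip is 9.5°, so apparent ≤ true as expected).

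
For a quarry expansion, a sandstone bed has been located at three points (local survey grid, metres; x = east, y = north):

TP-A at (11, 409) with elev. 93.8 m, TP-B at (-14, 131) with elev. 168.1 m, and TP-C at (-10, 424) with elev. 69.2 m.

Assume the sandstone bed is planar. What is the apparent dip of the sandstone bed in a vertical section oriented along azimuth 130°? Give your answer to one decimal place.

42.9°

Two edge vectors: TP-A→TP-B = (-25, -278, 74.3), TP-A→TP-C = (-21, 15, -24.6).
Normal n = (TP-A→TP-B) × (TP-A→TP-C) = (5724.3, -2175.3, -6213).
So ∂z/∂x = −n_x/n_z = 0.92134 and ∂z/∂y = −n_y/n_z = −0.35012.
Unit vector along 130° is (sin 130°, cos 130°) = (0.7660, -0.6428).
Slope in that direction = a·(0.7660) + b·(-0.6428) = 0.93084.
Apparent dip = arctan|0.93084| = 42.9° (true dip is 44.6°, so apparent ≤ true as expected).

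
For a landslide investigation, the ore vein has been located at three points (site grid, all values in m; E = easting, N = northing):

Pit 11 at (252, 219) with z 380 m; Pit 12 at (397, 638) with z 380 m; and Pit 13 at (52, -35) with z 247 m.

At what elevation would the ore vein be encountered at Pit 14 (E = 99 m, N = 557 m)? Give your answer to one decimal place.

Two edge vectors: Pit 11→Pit 12 = (145, 419, 0), Pit 11→Pit 13 = (-200, -254, -133).
Normal n = (Pit 11→Pit 12) × (Pit 11→Pit 13) = (-55727, 19285, 46970).
So ∂z/∂E = −n_x/n_z = 1.18644 and ∂z/∂N = −n_y/n_z = −0.41058.
Intercept c from Pit 11: 380 − 298.98 + 89.92 = 170.93.
At (99, 557): z = 117.5 − 228.7 + 170.93 = 59.7 m.

59.7 m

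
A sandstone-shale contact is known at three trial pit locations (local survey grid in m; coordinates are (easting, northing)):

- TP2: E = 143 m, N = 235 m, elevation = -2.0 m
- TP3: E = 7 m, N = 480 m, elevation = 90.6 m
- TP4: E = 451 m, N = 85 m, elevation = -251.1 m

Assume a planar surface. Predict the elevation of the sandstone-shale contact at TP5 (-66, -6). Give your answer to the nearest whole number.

200 m

Let the plane be z = a·E + b·N + c.
TP3−TP2: −136a + 245b = 92.6;  TP4−TP2: 308a − 150b = −249.1.
Solving gives a = −0.85615, b = −0.09729.
Then c = -2 − a·143 − b·235 = 143.29.
At (-66, -6): z = 56.5 + 0.6 + 143.29 = 200.4 m.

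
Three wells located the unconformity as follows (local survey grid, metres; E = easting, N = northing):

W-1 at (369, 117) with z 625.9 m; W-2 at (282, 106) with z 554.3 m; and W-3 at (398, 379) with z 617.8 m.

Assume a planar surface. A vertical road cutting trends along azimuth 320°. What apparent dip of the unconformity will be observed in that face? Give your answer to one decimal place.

32.4°

Two edge vectors: W-1→W-2 = (-87, -11, -71.6), W-1→W-3 = (29, 262, -8.1).
Normal n = (W-1→W-2) × (W-1→W-3) = (18848.3, -2781.1, -22475).
So ∂z/∂E = −n_x/n_z = 0.83863 and ∂z/∂N = −n_y/n_z = −0.12374.
Unit vector along 320° is (sin 320°, cos 320°) = (-0.6428, 0.7660).
Slope in that direction = a·(-0.6428) + b·(0.7660) = −0.63386.
Apparent dip = arctan|0.63386| = 32.4° (true dip is 40.3°, so apparent ≤ true as expected).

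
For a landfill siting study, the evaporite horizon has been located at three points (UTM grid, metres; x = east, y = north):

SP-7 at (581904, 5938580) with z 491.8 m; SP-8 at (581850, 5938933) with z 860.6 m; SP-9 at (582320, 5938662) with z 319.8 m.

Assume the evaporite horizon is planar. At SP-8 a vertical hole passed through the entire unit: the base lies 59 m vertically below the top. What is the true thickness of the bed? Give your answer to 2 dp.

Let the plane be z = a·x + b·y + c.
SP-8−SP-7: −54a + 353b = 368.8;  SP-9−SP-7: 416a + 82b = −172.
Solving gives a = −0.60127, b = 0.95278.
|∇z| = √(a²+b²) = 1.12664, so dip δ = arctan(1.12664) = 48.41°.
True thickness = vertical thickness × cos δ = 59 × cos 48.41° = 39.17 m.

39.17 m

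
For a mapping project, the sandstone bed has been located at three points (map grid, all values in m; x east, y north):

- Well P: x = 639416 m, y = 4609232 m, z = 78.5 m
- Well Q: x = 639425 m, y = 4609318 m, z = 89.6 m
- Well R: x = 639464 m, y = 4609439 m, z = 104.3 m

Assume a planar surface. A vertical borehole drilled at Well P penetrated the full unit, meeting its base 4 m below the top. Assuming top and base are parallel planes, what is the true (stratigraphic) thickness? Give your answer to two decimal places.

Two edge vectors: Well P→Well Q = (9, 86, 11.1), Well P→Well R = (48, 207, 25.8).
Normal n = (Well P→Well Q) × (Well P→Well R) = (-78.9, 300.6, -2265).
So ∂z/∂x = −n_x/n_z = −0.03483 and ∂z/∂y = −n_y/n_z = 0.13272.
|∇z| = √(a²+b²) = 0.13721, so dip δ = arctan(0.13721) = 7.81°.
True thickness = vertical thickness × cos δ = 4 × cos 7.81° = 3.96 m.

3.96 m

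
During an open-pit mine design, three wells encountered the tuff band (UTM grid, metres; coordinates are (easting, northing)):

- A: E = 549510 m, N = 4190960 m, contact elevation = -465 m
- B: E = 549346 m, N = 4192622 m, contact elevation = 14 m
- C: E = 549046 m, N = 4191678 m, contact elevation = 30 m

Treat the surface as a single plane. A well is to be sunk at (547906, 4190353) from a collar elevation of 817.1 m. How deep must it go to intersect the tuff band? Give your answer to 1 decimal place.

Let the plane be z = a·E + b·N + c.
B−A: −164a + 1662b = 479;  C−A: −464a + 718b = 495.
Solving gives a = −0.732715452, b = 0.215905334.
Then c = -465 − a·549510 − b·4190960 = −502681.15.
At (547906, 4190353): z_contact = −401459.19 + 904719.57 − 502681.15 = 579.22 m.
Depth below ground = 817.1 − 579.22 = 237.9 m.

237.9 m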